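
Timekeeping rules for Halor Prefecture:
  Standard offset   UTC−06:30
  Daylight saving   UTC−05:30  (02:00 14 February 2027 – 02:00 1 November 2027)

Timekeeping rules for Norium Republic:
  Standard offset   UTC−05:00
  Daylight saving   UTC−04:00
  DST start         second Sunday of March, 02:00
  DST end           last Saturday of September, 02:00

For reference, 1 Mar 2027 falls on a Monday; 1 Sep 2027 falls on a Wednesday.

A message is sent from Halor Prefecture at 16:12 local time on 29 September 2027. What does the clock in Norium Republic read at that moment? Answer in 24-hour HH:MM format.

16:42

29 September 2027 falls between 14 February and 1 November, so daylight saving is in effect and Halor Prefecture is at UTC−05:30.
16:12 Halor Prefecture + 5h30m = 21:42 UTC.
1 March 2027 is a Monday, so the first Sunday is March 7 and the second is March 14.
1 September 2027 is a Wednesday, so Saturdays fall on 4, 11, 18, 25; the last is September 25.
At the standard offset (UTC−05:00), 21:42 UTC − 5h = 16:42 Norium Republic standard time.
The standard-time date in Norium Republic, 29 September 2027, is outside the daylight-saving period (14 March – 25 September), so Norium Republic is on standard time, UTC−05:00.
21:42 UTC − 5h = 16:42 Norium Republic.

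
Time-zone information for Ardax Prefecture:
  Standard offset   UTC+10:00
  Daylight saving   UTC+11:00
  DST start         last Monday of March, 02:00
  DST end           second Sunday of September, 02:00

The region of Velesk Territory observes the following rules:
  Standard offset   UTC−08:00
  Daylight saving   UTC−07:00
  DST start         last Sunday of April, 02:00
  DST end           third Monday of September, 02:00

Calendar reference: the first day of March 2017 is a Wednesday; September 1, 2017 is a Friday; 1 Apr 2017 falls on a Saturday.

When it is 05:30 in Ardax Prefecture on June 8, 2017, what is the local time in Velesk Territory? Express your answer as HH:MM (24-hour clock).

1 March 2017 is a Wednesday, so Mondays fall on 6, 13, 20, 27; the last is March 27.
1 September 2017 is a Friday, so the first Sunday is September 3 and the second is September 10.
June 8, 2017 lies within the daylight-saving period (27 March – 10 September), so Ardax Prefecture is on daylight time, UTC+11:00.
05:30 Ardax Prefecture − 11h = 18:30 UTC (rolling into the previous day, 7 June 2017).
1 April 2017 is a Saturday, so Sundays fall on 2, 9, 16, 23, 30; the last is April 30.
1 September 2017 is a Friday, so the first Monday is September 4 and the third is September 18.
At the standard offset (UTC−08:00), 18:30 UTC − 8h = 10:30 Velesk Territory standard time.
The standard-time date in Velesk Territory, June 7, 2017, lies within the daylight-saving period (30 April – 18 September), so Velesk Territory is on daylight time, UTC−07:00.
18:30 UTC − 7h = 11:30 Velesk Territory.

11:30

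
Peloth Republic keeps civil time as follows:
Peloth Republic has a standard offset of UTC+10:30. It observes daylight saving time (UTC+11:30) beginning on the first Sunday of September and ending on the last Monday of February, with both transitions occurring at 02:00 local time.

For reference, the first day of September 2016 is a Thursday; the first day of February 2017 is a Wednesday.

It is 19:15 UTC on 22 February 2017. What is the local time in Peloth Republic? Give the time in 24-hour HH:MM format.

1 September 2016 is a Thursday, so the first Sunday is September 4.
1 February 2017 is a Wednesday, so Mondays fall on 6, 13, 20, 27; the last is February 27.
At the standard offset (UTC+10:30), 19:15 UTC + 10h30m = 05:45 Peloth Republic standard time (rolling into the next day, 23 February 2017).
The standard-time date in Peloth Republic, 23 February 2017, falls between 4 September 2016 and 27 February 2017, so daylight saving is in effect and Peloth Republic is at UTC+11:30.
19:15 UTC + 11h30m = 06:45 local (rolling into the next day, 23 February 2017).

06:45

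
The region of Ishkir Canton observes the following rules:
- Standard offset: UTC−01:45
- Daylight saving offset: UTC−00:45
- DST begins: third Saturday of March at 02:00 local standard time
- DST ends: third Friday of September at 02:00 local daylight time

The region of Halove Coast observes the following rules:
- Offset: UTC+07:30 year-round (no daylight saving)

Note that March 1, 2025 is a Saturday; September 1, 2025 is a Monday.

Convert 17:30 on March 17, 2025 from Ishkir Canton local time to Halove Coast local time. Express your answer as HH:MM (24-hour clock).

1 March 2025 is a Saturday, so the first Saturday is March 1 and the third is March 15.
1 September 2025 is a Monday, so the first Friday is September 5 and the third is September 19.
March 17, 2025 falls between 15 March and 19 September, so daylight saving is in effect and Ishkir Canton is at UTC−00:45.
17:30 Ishkir Canton + 0h45m = 18:15 UTC.
Halove Coast has no daylight saving, so its offset is UTC+07:30 year-round.
18:15 UTC + 7h30m = 01:45 Halove Coast (rolling into the next day, 18 March 2025).

01:45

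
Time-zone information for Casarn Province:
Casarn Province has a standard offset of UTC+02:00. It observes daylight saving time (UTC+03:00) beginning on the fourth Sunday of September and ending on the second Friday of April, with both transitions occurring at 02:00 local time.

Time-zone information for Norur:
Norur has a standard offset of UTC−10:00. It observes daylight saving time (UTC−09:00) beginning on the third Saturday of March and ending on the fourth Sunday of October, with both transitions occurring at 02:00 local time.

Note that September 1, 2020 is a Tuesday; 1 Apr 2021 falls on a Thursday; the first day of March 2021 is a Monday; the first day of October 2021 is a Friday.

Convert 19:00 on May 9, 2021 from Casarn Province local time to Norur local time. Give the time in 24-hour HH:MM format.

08:00

1 September 2020 is a Tuesday, so the first Sunday is September 6 and the fourth is September 27.
1 April 2021 is a Thursday, so the first Friday is April 2 and the second is April 9.
Daylight saving runs 27 September 2020 – 9 April 2021; May 9, 2021 is outside that window, so Casarn Province is on standard time at UTC+02:00.
19:00 Casarn Province − 2h = 17:00 UTC.
1 March 2021 is a Monday, so the first Saturday is March 6 and the third is March 20.
1 October 2021 is a Friday, so the first Sunday is October 3 and the fourth is October 24.
At the standard offset (UTC−10:00), 17:00 UTC − 10h = 07:00 Norur standard time.
The standard-time date in Norur, May 9, 2021, falls between 20 March and 24 October, so daylight saving is in effect and Norur is at UTC−09:00.
17:00 UTC − 9h = 08:00 Norur.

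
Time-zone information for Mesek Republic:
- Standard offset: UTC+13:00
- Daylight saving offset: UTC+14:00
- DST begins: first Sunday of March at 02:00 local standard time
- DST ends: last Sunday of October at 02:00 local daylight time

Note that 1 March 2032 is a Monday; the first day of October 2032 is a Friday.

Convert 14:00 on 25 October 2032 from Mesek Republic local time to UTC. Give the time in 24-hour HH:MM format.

1 March 2032 is a Monday, so the first Sunday is March 7.
1 October 2032 is a Friday, so Sundays fall on 3, 10, 17, 24, 31; the last is October 31.
Daylight saving runs 7 March – 31 October; 25 October 2032 is inside that window, so Mesek Republic is at UTC+14:00.
14:00 local − 14h = 00:00 UTC.

00:00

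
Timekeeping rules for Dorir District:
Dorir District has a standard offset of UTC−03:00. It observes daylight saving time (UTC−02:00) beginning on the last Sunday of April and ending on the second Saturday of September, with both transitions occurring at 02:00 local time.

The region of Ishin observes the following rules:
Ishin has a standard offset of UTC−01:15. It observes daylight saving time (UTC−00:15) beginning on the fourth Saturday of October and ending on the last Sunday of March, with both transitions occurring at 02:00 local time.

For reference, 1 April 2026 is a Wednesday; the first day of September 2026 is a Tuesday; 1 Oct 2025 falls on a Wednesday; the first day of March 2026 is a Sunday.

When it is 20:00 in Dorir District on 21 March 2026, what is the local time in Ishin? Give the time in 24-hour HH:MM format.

22:45

1 April 2026 is a Wednesday, so Sundays fall on 5, 12, 19, 26; the last is April 26.
1 September 2026 is a Tuesday, so the first Saturday is September 5 and the second is September 12.
21 March 2026 does not fall between 26 April and 12 September, so daylight saving is not in effect and Dorir District is at UTC−03:00.
20:00 Dorir District + 3h = 23:00 UTC.
1 October 2025 is a Wednesday, so the first Saturday is October 4 and the fourth is October 25.
1 March 2026 is a Sunday, so Sundays fall on 1, 8, 15, 22, 29; the last is March 29.
At the standard offset (UTC−01:15), 23:00 UTC − 1h15m = 21:45 Ishin standard time.
The standard-time date in Ishin, 21 March 2026, lies within the daylight-saving period (25 October 2025 – 29 March 2026), so Ishin is on daylight time, UTC−00:15.
23:00 UTC − 0h15m = 22:45 Ishin.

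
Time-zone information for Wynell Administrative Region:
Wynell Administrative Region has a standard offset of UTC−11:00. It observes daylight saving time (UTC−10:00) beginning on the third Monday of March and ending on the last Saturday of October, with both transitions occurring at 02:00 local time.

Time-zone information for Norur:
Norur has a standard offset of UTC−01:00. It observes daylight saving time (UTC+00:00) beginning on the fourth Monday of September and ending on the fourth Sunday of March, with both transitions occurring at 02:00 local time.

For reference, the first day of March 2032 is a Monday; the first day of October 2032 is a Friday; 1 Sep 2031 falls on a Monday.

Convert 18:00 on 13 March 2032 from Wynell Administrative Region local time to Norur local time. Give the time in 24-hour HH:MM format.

05:00

1 March 2032 is a Monday, so the first Monday is March 1 and the third is March 15.
1 October 2032 is a Friday, so Saturdays fall on 2, 9, 16, 23, 30; the last is October 30.
13 March 2032 is outside the daylight-saving period (15 March – 30 October), so Wynell Administrative Region is on standard time, UTC−11:00.
18:00 Wynell Administrative Region + 11h = 05:00 UTC (rolling into the next day, 14 March 2032).
1 September 2031 is a Monday, so the first Monday is September 1 and the fourth is September 22.
1 March 2032 is a Monday, so the first Sunday is March 7 and the fourth is March 28.
At the standard offset (UTC−01:00), 05:00 UTC − 1h = 04:00 Norur standard time.
The standard-time date in Norur, 14 March 2032, falls between 22 September 2031 and 28 March 2032, so daylight saving is in effect and Norur is at UTC+00:00.
05:00 UTC + 0h = 05:00 Norur.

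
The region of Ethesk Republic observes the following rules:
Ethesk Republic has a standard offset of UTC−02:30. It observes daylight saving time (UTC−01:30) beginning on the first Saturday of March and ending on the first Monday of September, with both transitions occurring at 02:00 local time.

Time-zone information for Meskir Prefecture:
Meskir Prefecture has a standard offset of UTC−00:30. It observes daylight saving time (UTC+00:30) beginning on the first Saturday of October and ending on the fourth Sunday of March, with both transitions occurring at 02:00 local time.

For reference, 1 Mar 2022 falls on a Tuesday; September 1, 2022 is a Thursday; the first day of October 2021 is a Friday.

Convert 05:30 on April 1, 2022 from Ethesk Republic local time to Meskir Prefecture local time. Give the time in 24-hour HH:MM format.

1 March 2022 is a Tuesday, so the first Saturday is March 5.
1 September 2022 is a Thursday, so the first Monday is September 5.
April 1, 2022 lies within the daylight-saving period (5 March – 5 September), so Ethesk Republic is on daylight time, UTC−01:30.
05:30 Ethesk Republic + 1h30m = 07:00 UTC.
1 October 2021 is a Friday, so the first Saturday is October 2.
1 March 2022 is a Tuesday, so the first Sunday is March 6 and the fourth is March 27.
At the standard offset (UTC−00:30), 07:00 UTC − 0h30m = 06:30 Meskir Prefecture standard time.
Daylight saving runs 2 October 2021 – 27 March 2022; the standard-time date in Meskir Prefecture, April 1, 2022, is outside that window, so Meskir Prefecture is on standard time at UTC−00:30.
07:00 UTC − 0h30m = 06:30 Meskir Prefecture.

06:30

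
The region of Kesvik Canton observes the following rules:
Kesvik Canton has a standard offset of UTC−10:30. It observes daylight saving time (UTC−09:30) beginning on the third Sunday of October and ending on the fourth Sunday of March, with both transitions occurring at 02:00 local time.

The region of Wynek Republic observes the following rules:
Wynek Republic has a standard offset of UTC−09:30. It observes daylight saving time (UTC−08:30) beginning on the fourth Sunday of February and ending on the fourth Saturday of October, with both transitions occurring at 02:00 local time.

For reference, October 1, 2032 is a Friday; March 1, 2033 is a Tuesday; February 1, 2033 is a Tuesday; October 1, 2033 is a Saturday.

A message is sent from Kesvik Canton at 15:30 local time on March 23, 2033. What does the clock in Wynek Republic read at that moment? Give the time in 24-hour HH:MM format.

1 October 2032 is a Friday, so the first Sunday is October 3 and the third is October 17.
1 March 2033 is a Tuesday, so the first Sunday is March 6 and the fourth is March 27.
Daylight saving runs 17 October 2032 – 27 March 2033; March 23, 2033 is inside that window, so Kesvik Canton is at UTC−09:30.
15:30 Kesvik Canton + 9h30m = 01:00 UTC (rolling into the next day, 24 March 2033).
1 February 2033 is a Tuesday, so the first Sunday is February 6 and the fourth is February 27.
1 October 2033 is a Saturday, so the first Saturday is October 1 and the fourth is October 22.
At the standard offset (UTC−09:30), 01:00 UTC − 9h30m = 15:30 Wynek Republic standard time (rolling into the previous day, 23 March 2033).
Daylight saving runs 27 February – 22 October; the standard-time date in Wynek Republic, March 23, 2033, is inside that window, so Wynek Republic is at UTC−08:30.
01:00 UTC − 8h30m = 16:30 Wynek Republic (rolling into the previous day, 23 March 2033).

16:30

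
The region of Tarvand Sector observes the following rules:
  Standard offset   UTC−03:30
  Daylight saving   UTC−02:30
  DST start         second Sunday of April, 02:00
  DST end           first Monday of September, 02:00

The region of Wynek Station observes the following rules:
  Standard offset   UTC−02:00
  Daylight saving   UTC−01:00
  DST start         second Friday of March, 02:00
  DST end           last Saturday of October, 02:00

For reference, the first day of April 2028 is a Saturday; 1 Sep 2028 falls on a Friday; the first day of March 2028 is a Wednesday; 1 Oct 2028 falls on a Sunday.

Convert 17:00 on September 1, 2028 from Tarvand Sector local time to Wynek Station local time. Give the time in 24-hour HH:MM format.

1 April 2028 is a Saturday, so the first Sunday is April 2 and the second is April 9.
1 September 2028 is a Friday, so the first Monday is September 4.
September 1, 2028 lies within the daylight-saving period (9 April – 4 September), so Tarvand Sector is on daylight time, UTC−02:30.
17:00 Tarvand Sector + 2h30m = 19:30 UTC.
1 March 2028 is a Wednesday, so the first Friday is March 3 and the second is March 10.
1 October 2028 is a Sunday, so Saturdays fall on 7, 14, 21, 28; the last is October 28.
At the standard offset (UTC−02:00), 19:30 UTC − 2h = 17:30 Wynek Station standard time.
Daylight saving runs 10 March – 28 October; the standard-time date in Wynek Station, September 1, 2028, is inside that window, so Wynek Station is at UTC−01:00.
19:30 UTC − 1h = 18:30 Wynek Station.

18:30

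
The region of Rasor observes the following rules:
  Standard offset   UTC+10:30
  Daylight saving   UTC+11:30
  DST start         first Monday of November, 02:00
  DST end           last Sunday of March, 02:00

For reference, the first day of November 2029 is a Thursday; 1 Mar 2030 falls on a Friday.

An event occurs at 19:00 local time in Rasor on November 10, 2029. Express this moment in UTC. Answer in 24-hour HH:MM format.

07:30

1 November 2029 is a Thursday, so the first Monday is November 5.
1 March 2030 is a Friday, so Sundays fall on 3, 10, 17, 24, 31; the last is March 31.
November 10, 2029 lies within the daylight-saving period (5 November 2029 – 31 March 2030), so Rasor is on daylight time, UTC+11:30.
19:00 local − 11h30m = 07:30 UTC.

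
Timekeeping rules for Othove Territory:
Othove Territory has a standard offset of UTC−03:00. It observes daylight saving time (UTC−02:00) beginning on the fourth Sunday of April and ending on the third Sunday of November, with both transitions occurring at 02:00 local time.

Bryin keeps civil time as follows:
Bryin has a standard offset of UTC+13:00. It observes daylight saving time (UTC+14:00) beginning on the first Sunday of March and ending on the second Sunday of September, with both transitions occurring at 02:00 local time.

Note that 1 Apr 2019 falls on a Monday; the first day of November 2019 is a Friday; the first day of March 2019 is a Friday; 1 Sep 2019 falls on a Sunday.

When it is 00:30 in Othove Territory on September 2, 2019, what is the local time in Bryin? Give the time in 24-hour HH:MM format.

1 April 2019 is a Monday, so the first Sunday is April 7 and the fourth is April 28.
1 November 2019 is a Friday, so the first Sunday is November 3 and the third is November 17.
Daylight saving runs 28 April – 17 November; September 2, 2019 is inside that window, so Othove Territory is at UTC−02:00.
00:30 Othove Territory + 2h = 02:30 UTC.
1 March 2019 is a Friday, so the first Sunday is March 3.
1 September 2019 is a Sunday, so the first Sunday is September 1 and the second is September 8.
At the standard offset (UTC+13:00), 02:30 UTC + 13h = 15:30 Bryin standard time.
The standard-time date in Bryin, September 2, 2019, falls between 3 March and 8 September, so daylight saving is in effect and Bryin is at UTC+14:00.
02:30 UTC + 14h = 16:30 Bryin.

16:30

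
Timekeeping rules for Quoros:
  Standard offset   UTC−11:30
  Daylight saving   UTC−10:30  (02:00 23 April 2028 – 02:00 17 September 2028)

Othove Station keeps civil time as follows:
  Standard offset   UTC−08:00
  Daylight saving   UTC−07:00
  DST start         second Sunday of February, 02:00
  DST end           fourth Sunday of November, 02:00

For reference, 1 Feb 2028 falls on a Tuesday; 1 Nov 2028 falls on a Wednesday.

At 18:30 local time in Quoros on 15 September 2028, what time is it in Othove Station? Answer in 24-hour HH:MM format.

22:00

Daylight saving runs 23 April – 17 September; 15 September 2028 is inside that window, so Quoros is at UTC−10:30.
18:30 Quoros + 10h30m = 05:00 UTC (rolling into the next day, 16 September 2028).
1 February 2028 is a Tuesday, so the first Sunday is February 6 and the second is February 13.
1 November 2028 is a Wednesday, so the first Sunday is November 5 and the fourth is November 26.
At the standard offset (UTC−08:00), 05:00 UTC − 8h = 21:00 Othove Station standard time (rolling into the previous day, 15 September 2028).
Daylight saving runs 13 February – 26 November; the standard-time date in Othove Station, 15 September 2028, is inside that window, so Othove Station is at UTC−07:00.
05:00 UTC − 7h = 22:00 Othove Station (rolling into the previous day, 15 September 2028).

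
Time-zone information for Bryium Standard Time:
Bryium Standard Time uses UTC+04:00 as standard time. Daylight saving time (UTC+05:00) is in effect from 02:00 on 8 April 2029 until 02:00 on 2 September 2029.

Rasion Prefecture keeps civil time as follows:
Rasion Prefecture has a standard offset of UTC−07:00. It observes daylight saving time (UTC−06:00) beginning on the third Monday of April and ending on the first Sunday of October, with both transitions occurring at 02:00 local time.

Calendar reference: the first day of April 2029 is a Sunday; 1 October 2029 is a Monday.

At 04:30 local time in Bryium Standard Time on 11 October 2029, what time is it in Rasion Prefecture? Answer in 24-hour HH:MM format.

11 October 2029 is outside the daylight-saving period (8 April – 2 September), so Bryium Standard Time is on standard time, UTC+04:00.
04:30 Bryium Standard Time − 4h = 00:30 UTC.
1 April 2029 is a Sunday, so the first Monday is April 2 and the third is April 16.
1 October 2029 is a Monday, so the first Sunday is October 7.
At the standard offset (UTC−07:00), 00:30 UTC − 7h = 17:30 Rasion Prefecture standard time (rolling into the previous day, 10 October 2029).
The standard-time date in Rasion Prefecture, 10 October 2029, is outside the daylight-saving period (16 April – 7 October), so Rasion Prefecture is on standard time, UTC−07:00.
00:30 UTC − 7h = 17:30 Rasion Prefecture (rolling into the previous day, 10 October 2029).

17:30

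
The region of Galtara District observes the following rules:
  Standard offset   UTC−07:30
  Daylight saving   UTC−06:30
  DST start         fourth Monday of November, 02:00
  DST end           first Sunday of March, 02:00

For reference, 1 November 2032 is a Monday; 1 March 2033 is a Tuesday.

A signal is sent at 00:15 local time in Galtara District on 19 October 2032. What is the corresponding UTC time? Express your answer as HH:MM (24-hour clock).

07:45

1 November 2032 is a Monday, so the first Monday is November 1 and the fourth is November 22.
1 March 2033 is a Tuesday, so the first Sunday is March 6.
Daylight saving runs 22 November 2032 – 6 March 2033; 19 October 2032 is outside that window, so Galtara District is on standard time at UTC−07:30.
00:15 local + 7h30m = 07:45 UTC.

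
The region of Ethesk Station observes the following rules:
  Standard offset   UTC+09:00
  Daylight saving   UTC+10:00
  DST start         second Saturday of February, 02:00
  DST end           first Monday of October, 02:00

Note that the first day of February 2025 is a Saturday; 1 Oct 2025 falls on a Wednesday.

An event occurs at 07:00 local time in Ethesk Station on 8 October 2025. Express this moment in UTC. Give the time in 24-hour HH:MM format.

1 February 2025 is a Saturday, so the first Saturday is February 1 and the second is February 8.
1 October 2025 is a Wednesday, so the first Monday is October 6.
Daylight saving runs 8 February – 6 October; 8 October 2025 is outside that window, so Ethesk Station is on standard time at UTC+09:00.
07:00 local − 9h = 22:00 UTC (rolling into the previous day, 7 October 2025).

22:00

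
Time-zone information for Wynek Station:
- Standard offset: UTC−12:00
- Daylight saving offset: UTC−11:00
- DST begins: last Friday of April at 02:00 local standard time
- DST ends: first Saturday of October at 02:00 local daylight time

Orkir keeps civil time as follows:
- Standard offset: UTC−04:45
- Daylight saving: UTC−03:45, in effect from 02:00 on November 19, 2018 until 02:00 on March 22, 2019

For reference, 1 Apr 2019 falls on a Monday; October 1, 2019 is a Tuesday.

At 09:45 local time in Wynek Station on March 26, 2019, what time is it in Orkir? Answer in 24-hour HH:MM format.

1 April 2019 is a Monday, so Fridays fall on 5, 12, 19, 26; the last is April 26.
1 October 2019 is a Tuesday, so the first Saturday is October 5.
Daylight saving runs 26 April – 5 October; March 26, 2019 is outside that window, so Wynek Station is on standard time at UTC−12:00.
09:45 Wynek Station + 12h = 21:45 UTC.
At the standard offset (UTC−04:45), 21:45 UTC − 4h45m = 17:00 Orkir standard time.
Daylight saving runs 19 November 2018 – 22 March 2019; the standard-time date in Orkir, March 26, 2019, is outside that window, so Orkir is on standard time at UTC−04:45.
21:45 UTC − 4h45m = 17:00 Orkir.

17:00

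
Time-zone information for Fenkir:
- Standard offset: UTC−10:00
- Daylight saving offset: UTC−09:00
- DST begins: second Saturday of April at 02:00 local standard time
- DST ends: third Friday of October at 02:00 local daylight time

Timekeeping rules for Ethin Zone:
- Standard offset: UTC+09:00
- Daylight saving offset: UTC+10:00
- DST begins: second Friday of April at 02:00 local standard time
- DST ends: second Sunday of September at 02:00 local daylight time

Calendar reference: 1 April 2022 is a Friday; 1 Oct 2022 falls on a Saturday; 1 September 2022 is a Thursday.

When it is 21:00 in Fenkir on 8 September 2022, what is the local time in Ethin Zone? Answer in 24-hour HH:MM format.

1 April 2022 is a Friday, so the first Saturday is April 2 and the second is April 9.
1 October 2022 is a Saturday, so the first Friday is October 7 and the third is October 21.
Daylight saving runs 9 April – 21 October; 8 September 2022 is inside that window, so Fenkir is at UTC−09:00.
21:00 Fenkir + 9h = 06:00 UTC (rolling into the next day, 9 September 2022).
1 April 2022 is a Friday, so the first Friday is April 1 and the second is April 8.
1 September 2022 is a Thursday, so the first Sunday is September 4 and the second is September 11.
At the standard offset (UTC+09:00), 06:00 UTC + 9h = 15:00 Ethin Zone standard time.
Daylight saving runs 8 April – 11 September; the standard-time date in Ethin Zone, 9 September 2022, is inside that window, so Ethin Zone is at UTC+10:00.
06:00 UTC + 10h = 16:00 Ethin Zone.

16:00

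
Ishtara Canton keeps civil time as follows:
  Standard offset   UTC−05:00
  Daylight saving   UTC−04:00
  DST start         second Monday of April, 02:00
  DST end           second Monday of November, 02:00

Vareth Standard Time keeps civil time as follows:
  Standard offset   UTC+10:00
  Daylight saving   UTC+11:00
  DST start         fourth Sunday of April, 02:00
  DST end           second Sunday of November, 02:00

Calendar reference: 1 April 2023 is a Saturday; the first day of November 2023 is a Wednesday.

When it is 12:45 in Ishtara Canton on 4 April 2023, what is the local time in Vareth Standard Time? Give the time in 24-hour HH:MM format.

03:45

1 April 2023 is a Saturday, so the first Monday is April 3 and the second is April 10.
1 November 2023 is a Wednesday, so the first Monday is November 6 and the second is November 13.
4 April 2023 is outside the daylight-saving period (10 April – 13 November), so Ishtara Canton is on standard time, UTC−05:00.
12:45 Ishtara Canton + 5h = 17:45 UTC.
1 April 2023 is a Saturday, so the first Sunday is April 2 and the fourth is April 23.
1 November 2023 is a Wednesday, so the first Sunday is November 5 and the second is November 12.
At the standard offset (UTC+10:00), 17:45 UTC + 10h = 03:45 Vareth Standard Time standard time (rolling into the next day, 5 April 2023).
The standard-time date in Vareth Standard Time, 5 April 2023, is outside the daylight-saving period (23 April – 12 November), so Vareth Standard Time is on standard time, UTC+10:00.
17:45 UTC + 10h = 03:45 Vareth Standard Time (rolling into the next day, 5 April 2023).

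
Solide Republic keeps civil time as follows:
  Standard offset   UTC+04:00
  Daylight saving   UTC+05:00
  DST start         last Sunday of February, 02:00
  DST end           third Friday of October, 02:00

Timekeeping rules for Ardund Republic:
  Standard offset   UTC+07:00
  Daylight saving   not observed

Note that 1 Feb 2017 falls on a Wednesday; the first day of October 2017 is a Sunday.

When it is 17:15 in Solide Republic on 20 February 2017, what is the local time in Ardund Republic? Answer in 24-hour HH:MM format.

20:15

1 February 2017 is a Wednesday, so Sundays fall on 5, 12, 19, 26; the last is February 26.
1 October 2017 is a Sunday, so the first Friday is October 6 and the third is October 20.
Daylight saving runs 26 February – 20 October; 20 February 2017 is outside that window, so Solide Republic is on standard time at UTC+04:00.
17:15 Solide Republic − 4h = 13:15 UTC.
Ardund Republic stays on UTC+07:00 all year.
13:15 UTC + 7h = 20:15 Ardund Republic.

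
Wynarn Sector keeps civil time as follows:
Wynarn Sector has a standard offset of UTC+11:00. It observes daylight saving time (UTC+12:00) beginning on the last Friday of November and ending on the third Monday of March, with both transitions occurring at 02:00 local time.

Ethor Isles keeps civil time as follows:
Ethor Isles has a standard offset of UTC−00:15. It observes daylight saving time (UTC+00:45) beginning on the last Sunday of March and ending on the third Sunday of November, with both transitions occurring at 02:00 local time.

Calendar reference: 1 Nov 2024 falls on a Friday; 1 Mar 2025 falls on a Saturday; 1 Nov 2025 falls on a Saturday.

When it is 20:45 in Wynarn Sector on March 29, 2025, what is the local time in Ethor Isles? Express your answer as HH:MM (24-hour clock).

1 November 2024 is a Friday, so Fridays fall on 1, 8, 15, 22, 29; the last is November 29.
1 March 2025 is a Saturday, so the first Monday is March 3 and the third is March 17.
Daylight saving runs 29 November 2024 – 17 March 2025; March 29, 2025 is outside that window, so Wynarn Sector is on standard time at UTC+11:00.
20:45 Wynarn Sector − 11h = 09:45 UTC.
1 March 2025 is a Saturday, so Sundays fall on 2, 9, 16, 23, 30; the last is March 30.
1 November 2025 is a Saturday, so the first Sunday is November 2 and the third is November 16.
At the standard offset (UTC−00:15), 09:45 UTC − 0h15m = 09:30 Ethor Isles standard time.
Daylight saving runs 30 March – 16 November; the standard-time date in Ethor Isles, March 29, 2025, is outside that window, so Ethor Isles is on standard time at UTC−00:15.
09:45 UTC − 0h15m = 09:30 Ethor Isles.

09:30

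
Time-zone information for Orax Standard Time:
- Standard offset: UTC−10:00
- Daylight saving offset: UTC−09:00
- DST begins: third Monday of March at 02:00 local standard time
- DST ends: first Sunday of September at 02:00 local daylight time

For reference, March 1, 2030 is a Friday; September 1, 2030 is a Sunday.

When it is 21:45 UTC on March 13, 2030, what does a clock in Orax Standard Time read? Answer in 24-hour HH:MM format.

1 March 2030 is a Friday, so the first Monday is March 4 and the third is March 18.
1 September 2030 is a Sunday, so the first Sunday is September 1.
At the standard offset (UTC−10:00), 21:45 UTC − 10h = 11:45 Orax Standard Time standard time.
Daylight saving runs 18 March – 1 September; the standard-time date in Orax Standard Time, March 13, 2030, is outside that window, so Orax Standard Time is on standard time at UTC−10:00.
21:45 UTC − 10h = 11:45 local.

11:45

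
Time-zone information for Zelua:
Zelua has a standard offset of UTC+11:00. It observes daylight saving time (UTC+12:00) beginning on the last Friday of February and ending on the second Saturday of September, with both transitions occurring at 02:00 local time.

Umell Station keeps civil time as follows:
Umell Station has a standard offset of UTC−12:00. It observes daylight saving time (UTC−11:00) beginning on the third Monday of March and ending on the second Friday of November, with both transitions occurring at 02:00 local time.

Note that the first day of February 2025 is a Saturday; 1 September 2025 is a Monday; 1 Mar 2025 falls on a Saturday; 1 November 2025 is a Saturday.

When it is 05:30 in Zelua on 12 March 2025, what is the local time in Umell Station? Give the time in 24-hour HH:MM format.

05:30

1 February 2025 is a Saturday, so Fridays fall on 7, 14, 21, 28; the last is February 28.
1 September 2025 is a Monday, so the first Saturday is September 6 and the second is September 13.
12 March 2025 lies within the daylight-saving period (28 February – 13 September), so Zelua is on daylight time, UTC+12:00.
05:30 Zelua − 12h = 17:30 UTC (rolling into the previous day, 11 March 2025).
1 March 2025 is a Saturday, so the first Monday is March 3 and the third is March 17.
1 November 2025 is a Saturday, so the first Friday is November 7 and the second is November 14.
At the standard offset (UTC−12:00), 17:30 UTC − 12h = 05:30 Umell Station standard time.
Daylight saving runs 17 March – 14 November; the standard-time date in Umell Station, 11 March 2025, is outside that window, so Umell Station is on standard time at UTC−12:00.
17:30 UTC − 12h = 05:30 Umell Station.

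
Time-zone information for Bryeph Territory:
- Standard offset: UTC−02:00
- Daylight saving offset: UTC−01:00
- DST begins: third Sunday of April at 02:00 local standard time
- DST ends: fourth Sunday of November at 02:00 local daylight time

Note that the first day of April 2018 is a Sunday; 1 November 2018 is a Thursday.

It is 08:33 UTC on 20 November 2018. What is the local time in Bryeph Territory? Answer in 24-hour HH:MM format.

07:33

1 April 2018 is a Sunday, so the first Sunday is April 1 and the third is April 15.
1 November 2018 is a Thursday, so the first Sunday is November 4 and the fourth is November 25.
At the standard offset (UTC−02:00), 08:33 UTC − 2h = 06:33 Bryeph Territory standard time.
The standard-time date in Bryeph Territory, 20 November 2018, falls between 15 April and 25 November, so daylight saving is in effect and Bryeph Territory is at UTC−01:00.
08:33 UTC − 1h = 07:33 local.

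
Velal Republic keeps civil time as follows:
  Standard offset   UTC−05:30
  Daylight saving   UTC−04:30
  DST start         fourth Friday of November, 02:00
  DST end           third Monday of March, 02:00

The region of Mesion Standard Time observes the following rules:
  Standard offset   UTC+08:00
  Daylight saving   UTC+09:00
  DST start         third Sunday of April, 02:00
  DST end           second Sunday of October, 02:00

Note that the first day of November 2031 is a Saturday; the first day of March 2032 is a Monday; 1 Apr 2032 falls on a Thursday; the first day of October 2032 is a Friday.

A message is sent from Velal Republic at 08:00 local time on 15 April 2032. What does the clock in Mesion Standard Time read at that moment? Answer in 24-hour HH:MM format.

21:30

1 November 2031 is a Saturday, so the first Friday is November 7 and the fourth is November 28.
1 March 2032 is a Monday, so the first Monday is March 1 and the third is March 15.
15 April 2032 does not fall between 28 November 2031 and 15 March 2032, so daylight saving is not in effect and Velal Republic is at UTC−05:30.
08:00 Velal Republic + 5h30m = 13:30 UTC.
1 April 2032 is a Thursday, so the first Sunday is April 4 and the third is April 18.
1 October 2032 is a Friday, so the first Sunday is October 3 and the second is October 10.
At the standard offset (UTC+08:00), 13:30 UTC + 8h = 21:30 Mesion Standard Time standard time.
The standard-time date in Mesion Standard Time, 15 April 2032, does not fall between 18 April and 10 October, so daylight saving is not in effect and Mesion Standard Time is at UTC+08:00.
13:30 UTC + 8h = 21:30 Mesion Standard Time.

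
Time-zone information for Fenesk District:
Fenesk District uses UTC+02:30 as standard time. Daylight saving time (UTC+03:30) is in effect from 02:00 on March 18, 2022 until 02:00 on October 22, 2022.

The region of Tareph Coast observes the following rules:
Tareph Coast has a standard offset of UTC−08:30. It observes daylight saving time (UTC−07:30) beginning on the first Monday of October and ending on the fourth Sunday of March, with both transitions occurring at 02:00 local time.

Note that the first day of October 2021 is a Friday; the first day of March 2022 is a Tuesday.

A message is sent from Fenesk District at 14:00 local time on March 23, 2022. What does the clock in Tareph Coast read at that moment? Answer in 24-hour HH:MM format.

Daylight saving runs 18 March – 22 October; March 23, 2022 is inside that window, so Fenesk District is at UTC+03:30.
14:00 Fenesk District − 3h30m = 10:30 UTC.
1 October 2021 is a Friday, so the first Monday is October 4.
1 March 2022 is a Tuesday, so the first Sunday is March 6 and the fourth is March 27.
At the standard offset (UTC−08:30), 10:30 UTC − 8h30m = 02:00 Tareph Coast standard time.
The standard-time date in Tareph Coast, March 23, 2022, lies within the daylight-saving period (4 October 2021 – 27 March 2022), so Tareph Coast is on daylight time, UTC−07:30.
10:30 UTC − 7h30m = 03:00 Tareph Coast.

03:00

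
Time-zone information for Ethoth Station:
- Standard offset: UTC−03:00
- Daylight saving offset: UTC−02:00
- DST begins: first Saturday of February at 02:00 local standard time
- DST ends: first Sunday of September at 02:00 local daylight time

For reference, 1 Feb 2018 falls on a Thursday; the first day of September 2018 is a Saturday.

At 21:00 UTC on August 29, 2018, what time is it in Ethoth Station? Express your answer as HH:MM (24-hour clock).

1 February 2018 is a Thursday, so the first Saturday is February 3.
1 September 2018 is a Saturday, so the first Sunday is September 2.
At the standard offset (UTC−03:00), 21:00 UTC − 3h = 18:00 Ethoth Station standard time.
The standard-time date in Ethoth Station, August 29, 2018, falls between 3 February and 2 September, so daylight saving is in effect and Ethoth Station is at UTC−02:00.
21:00 UTC − 2h = 19:00 local.

19:00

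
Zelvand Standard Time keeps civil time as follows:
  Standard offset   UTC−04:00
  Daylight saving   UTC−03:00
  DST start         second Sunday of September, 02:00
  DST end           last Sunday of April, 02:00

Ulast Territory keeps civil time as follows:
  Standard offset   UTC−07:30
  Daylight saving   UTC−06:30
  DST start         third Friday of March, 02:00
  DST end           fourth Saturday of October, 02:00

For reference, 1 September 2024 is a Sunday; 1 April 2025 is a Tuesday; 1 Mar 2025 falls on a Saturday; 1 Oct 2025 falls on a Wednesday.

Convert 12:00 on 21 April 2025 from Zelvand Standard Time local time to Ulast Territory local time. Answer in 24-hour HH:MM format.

08:30

1 September 2024 is a Sunday, so the first Sunday is September 1 and the second is September 8.
1 April 2025 is a Tuesday, so Sundays fall on 6, 13, 20, 27; the last is April 27.
Daylight saving runs 8 September 2024 – 27 April 2025; 21 April 2025 is inside that window, so Zelvand Standard Time is at UTC−03:00.
12:00 Zelvand Standard Time + 3h = 15:00 UTC.
1 March 2025 is a Saturday, so the first Friday is March 7 and the third is March 21.
1 October 2025 is a Wednesday, so the first Saturday is October 4 and the fourth is October 25.
At the standard offset (UTC−07:30), 15:00 UTC − 7h30m = 07:30 Ulast Territory standard time.
The standard-time date in Ulast Territory, 21 April 2025, lies within the daylight-saving period (21 March – 25 October), so Ulast Territory is on daylight time, UTC−06:30.
15:00 UTC − 6h30m = 08:30 Ulast Territory.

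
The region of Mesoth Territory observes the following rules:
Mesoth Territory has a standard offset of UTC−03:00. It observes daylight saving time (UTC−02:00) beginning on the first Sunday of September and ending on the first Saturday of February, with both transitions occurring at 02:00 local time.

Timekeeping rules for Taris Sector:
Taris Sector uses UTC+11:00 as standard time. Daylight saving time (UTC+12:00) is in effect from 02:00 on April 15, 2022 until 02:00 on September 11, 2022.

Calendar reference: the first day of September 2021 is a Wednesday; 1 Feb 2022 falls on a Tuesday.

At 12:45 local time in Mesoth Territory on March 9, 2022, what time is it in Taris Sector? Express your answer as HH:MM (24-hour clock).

1 September 2021 is a Wednesday, so the first Sunday is September 5.
1 February 2022 is a Tuesday, so the first Saturday is February 5.
March 9, 2022 is outside the daylight-saving period (5 September 2021 – 5 February 2022), so Mesoth Territory is on standard time, UTC−03:00.
12:45 Mesoth Territory + 3h = 15:45 UTC.
At the standard offset (UTC+11:00), 15:45 UTC + 11h = 02:45 Taris Sector standard time (rolling into the next day, 10 March 2022).
The standard-time date in Taris Sector, March 10, 2022, is outside the daylight-saving period (15 April – 11 September), so Taris Sector is on standard time, UTC+11:00.
15:45 UTC + 11h = 02:45 Taris Sector (rolling into the next day, 10 March 2022).

02:45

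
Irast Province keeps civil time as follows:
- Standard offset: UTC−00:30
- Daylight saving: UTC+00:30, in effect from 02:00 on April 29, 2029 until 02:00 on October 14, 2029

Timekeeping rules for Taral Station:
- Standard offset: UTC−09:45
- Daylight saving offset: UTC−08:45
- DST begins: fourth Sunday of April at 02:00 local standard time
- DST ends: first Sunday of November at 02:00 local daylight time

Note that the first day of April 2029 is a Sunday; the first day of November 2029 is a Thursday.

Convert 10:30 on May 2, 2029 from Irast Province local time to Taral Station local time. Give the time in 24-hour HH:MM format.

01:15

Daylight saving runs 29 April – 14 October; May 2, 2029 is inside that window, so Irast Province is at UTC+00:30.
10:30 Irast Province − 0h30m = 10:00 UTC.
1 April 2029 is a Sunday, so the first Sunday is April 1 and the fourth is April 22.
1 November 2029 is a Thursday, so the first Sunday is November 4.
At the standard offset (UTC−09:45), 10:00 UTC − 9h45m = 00:15 Taral Station standard time.
The standard-time date in Taral Station, May 2, 2029, lies within the daylight-saving period (22 April – 4 November), so Taral Station is on daylight time, UTC−08:45.
10:00 UTC − 8h45m = 01:15 Taral Station.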